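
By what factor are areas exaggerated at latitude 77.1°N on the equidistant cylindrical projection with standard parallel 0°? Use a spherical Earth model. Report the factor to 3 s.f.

4.48

For the equirectangular projection with φ₀ = 0 (plate carrée), h = 1 along meridians and k = sec φ along parallels.
Areal scale = h·k = 1 × sec φ; at 77.1°, h = 1.000, k = 4.479, so h·k = 4.479.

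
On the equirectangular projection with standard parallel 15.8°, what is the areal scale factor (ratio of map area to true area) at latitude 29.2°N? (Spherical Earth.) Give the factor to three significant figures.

With standard parallel φ₀ = 15.8°, the equirectangular projection gives x = Rλ cos φ₀, y = Rφ, so h = 1 and k = cos 15.8° / cos φ.
Areal scale = h·k = 1 × cos φ₀ / cos φ; at 29.2°, h = 1.000, k = 1.102, so h·k = 1.102.

1.10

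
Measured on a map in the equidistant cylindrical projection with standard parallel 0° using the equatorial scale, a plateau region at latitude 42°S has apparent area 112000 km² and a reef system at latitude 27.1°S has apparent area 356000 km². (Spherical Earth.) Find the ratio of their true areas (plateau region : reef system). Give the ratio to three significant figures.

Plate carrée has h = 1 and k = sec φ, giving areal scale sec φ; true area = (apparent area) · cos φ.
True area of plateau region: 112000 × cos(42°) = 112000 × 0.7431 = 83230 km².
True area of reef system: 356000 × cos(27.1°) = 356000 × 0.8902 = 316900 km².
Ratio = 83230 / 316900 ≈ 0.263.

0.263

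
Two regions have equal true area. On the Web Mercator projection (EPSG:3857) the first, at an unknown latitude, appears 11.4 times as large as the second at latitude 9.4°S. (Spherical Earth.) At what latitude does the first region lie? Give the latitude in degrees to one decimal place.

73.0°

For equal true areas on Mercator, apparent areas scale as sec²φ, so the ratio is cos²φ₂ / cos²φ₁.
cos²φ₂ / cos²φ₁ = 11.4  ⇒  cos φ₁ = cos 9.4° / √11.4 = 0.9866/3.376 = 0.2922.
φ₁ = arccos(0.2922) ≈ 73.0°.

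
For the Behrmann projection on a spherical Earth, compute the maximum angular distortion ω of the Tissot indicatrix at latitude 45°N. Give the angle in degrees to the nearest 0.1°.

23.1°

Behrmann is a cylindrical equal-area projection with standard parallels at ±30°. For cylindrical equal-area with standard parallel φ₀, h = cos φ / cos φ₀ and k = cos φ₀ / cos φ, so h·k = 1.
At 45°: h = 0.8165, k = 1.225; principal scales a = 1.225, b = 0.8165.
sin(ω/2) = (a − b)/(a + b) = 0.4082/2.041 = 0.2000, so ω = 2 arcsin(0.2000) ≈ 23.1°.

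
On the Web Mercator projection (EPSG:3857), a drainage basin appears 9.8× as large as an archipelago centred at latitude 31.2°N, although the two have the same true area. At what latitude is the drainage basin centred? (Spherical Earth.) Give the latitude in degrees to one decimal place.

74.1°

On Mercator, (apparent₁)/(apparent₂) = sec²φ₁ / sec²φ₂ when true areas are equal.
cos²φ₂ / cos²φ₁ = 9.8  ⇒  cos φ₁ = cos 31.2° / √9.8 = 0.8554/3.130 = 0.2732.
φ₁ = arccos(0.2732) ≈ 74.1°.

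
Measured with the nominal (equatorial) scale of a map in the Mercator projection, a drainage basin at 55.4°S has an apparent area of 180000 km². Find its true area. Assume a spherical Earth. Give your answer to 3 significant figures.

Mercator is conformal, so the point scale is isotropic: h = k = sec φ = 1/cos φ.
Areal scale = k² = sec²φ = 1/cos²(55.4°) = 1/0.5678² = 3.101.
True area = apparent / (areal scale) = 180000 / 3.101 ≈ 58000 km².

58000 km²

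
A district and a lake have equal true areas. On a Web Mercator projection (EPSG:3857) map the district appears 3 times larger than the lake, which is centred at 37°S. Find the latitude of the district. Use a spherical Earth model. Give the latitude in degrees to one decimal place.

Mercator areal scale is sec²φ, so apparent-area ratio = sec²φ₁ / sec²φ₂ = cos²φ₂ / cos²φ₁.
cos²φ₂ / cos²φ₁ = 3  ⇒  cos φ₁ = cos 37° / √3 = 0.7986/1.732 = 0.4611.
φ₁ = arccos(0.4611) ≈ 62.5°.

62.5°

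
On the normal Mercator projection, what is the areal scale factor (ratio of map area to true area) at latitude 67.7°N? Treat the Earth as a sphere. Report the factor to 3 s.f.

For Mercator, h = k = sec φ (a conformal cylindrical projection has a single point scale, 1/cos φ).
Areal scale = k² = sec²φ = 1/cos²(67.7°) = 1/0.3795² = 6.945.

6.95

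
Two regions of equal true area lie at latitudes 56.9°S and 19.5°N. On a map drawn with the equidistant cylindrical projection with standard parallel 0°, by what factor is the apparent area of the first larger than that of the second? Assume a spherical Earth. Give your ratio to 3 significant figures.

Plate carrée maps x = Rλ, y = Rφ. The meridian scale is h = 1 and the parallel scale is k = 1/cos φ = sec φ.
Areal scale at 56.9°: h·k = 1.000 × 1.831 = 1.831.
Areal scale at 19.5°: h·k = 1.000 × 1.061 = 1.061.
Ratio = 1.831/1.061 ≈ 1.73.

1.73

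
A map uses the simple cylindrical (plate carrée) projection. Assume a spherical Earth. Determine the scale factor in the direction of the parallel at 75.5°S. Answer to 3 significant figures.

In the plate carrée (x = Rλ, y = Rφ), meridians are true-scale (h = 1) and parallels are stretched by k = sec φ.
k = 1/cos 75.5° = 1/0.2504 = 3.994.

3.99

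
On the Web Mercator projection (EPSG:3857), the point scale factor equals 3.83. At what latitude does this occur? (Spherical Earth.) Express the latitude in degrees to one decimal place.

74.9°

Mercator scale is k = sec φ = 1/cos φ.
1/cos φ = 3.83  ⇒  cos φ = 0.2611  ⇒  φ = arccos(0.2611) ≈ 74.9°.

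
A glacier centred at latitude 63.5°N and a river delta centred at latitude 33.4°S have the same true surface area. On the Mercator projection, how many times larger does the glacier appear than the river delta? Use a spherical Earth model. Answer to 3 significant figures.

Mercator areal scale is sec²φ.
At 63.5°: sec²(63.5°) = 1/0.4462² = 5.023.
At 33.4°: sec²(33.4°) = 1/0.8348² = 1.435.
Ratio = 5.023/1.435 = cos²(33.4°)/cos²(63.5°) ≈ 3.50.

3.50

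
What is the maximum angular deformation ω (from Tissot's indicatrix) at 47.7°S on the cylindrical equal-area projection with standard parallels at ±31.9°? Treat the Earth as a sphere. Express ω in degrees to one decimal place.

For cylindrical equal-area with standard parallel φ₀, h = cos φ / cos φ₀ and k = cos φ₀ / cos φ, so h·k = 1.
At 47.7°: h = 0.7927, k = 1.261; principal scales a = 1.261, b = 0.7927.
sin(ω/2) = (a − b)/(a + b) = 0.4687/2.054 = 0.2282, so ω = 2 arcsin(0.2282) ≈ 26.4°.

26.4°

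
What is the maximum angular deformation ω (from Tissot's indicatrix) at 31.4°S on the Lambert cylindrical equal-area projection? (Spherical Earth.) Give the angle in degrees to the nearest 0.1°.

The Lambert cylindrical equal-area projection is the cylindrical equal-area projection with its standard parallel at the equator (φ₀ = 0). A cylindrical equal-area projection with standard parallel φ₀ has meridian scale h = cos φ / cos φ₀ and parallel scale k = cos φ₀ / cos φ (so areas are preserved, h·k = 1).
At 31.4°: h = 0.8536, k = 1.172; principal scales a = 1.172, b = 0.8536.
sin(ω/2) = (a − b)/(a + b) = 0.3180/2.025 = 0.1570, so ω = 2 arcsin(0.1570) ≈ 18.1°.

18.1°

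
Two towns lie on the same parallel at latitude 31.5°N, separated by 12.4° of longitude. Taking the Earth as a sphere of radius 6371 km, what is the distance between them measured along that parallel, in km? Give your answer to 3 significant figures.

1180 km

Arc length along a parallel = R cos φ · Δλ (with Δλ in radians).
= 6371 × cos 31.5° × (12.4° × π/180) = 6371 × 0.8526 × 0.2164 ≈ 1180 km.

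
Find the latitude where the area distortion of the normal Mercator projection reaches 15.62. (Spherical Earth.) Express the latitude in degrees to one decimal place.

75.3°

Mercator areal scale is sec²φ.
sec²φ = 15.62  ⇒  cos²φ = 0.06402  ⇒  cos φ = 0.2530.
φ = arccos(0.2530) ≈ 75.3°.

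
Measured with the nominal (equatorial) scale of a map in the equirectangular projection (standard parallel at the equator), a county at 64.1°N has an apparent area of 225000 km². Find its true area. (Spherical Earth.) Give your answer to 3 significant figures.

For the equirectangular projection with φ₀ = 0 (plate carrée), h = 1 along meridians and k = sec φ along parallels.
Areal scale = h·k = 1 × sec φ; at 64.1°, h = 1.000, k = 2.289, so h·k = 2.289.
True area = apparent / (areal scale) = 225000 / 2.289 ≈ 98300 km².

98300 km²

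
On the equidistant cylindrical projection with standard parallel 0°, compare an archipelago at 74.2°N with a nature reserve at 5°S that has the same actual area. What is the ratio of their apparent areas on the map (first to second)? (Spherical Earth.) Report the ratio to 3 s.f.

For the equirectangular projection with φ₀ = 0 (plate carrée), h = 1 along meridians and k = sec φ along parallels.
Areal scale at 74.2°: h·k = 1.000 × 3.673 = 3.673.
Areal scale at 5°: h·k = 1.000 × 1.004 = 1.004.
Ratio = 3.673/1.004 ≈ 3.66.

3.66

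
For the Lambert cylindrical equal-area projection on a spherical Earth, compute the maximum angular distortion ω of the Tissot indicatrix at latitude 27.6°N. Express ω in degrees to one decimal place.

The Lambert cylindrical equal-area projection is the cylindrical equal-area projection with its standard parallel at the equator (φ₀ = 0). A cylindrical equal-area projection with standard parallel φ₀ has meridian scale h = cos φ / cos φ₀ and parallel scale k = cos φ₀ / cos φ (so areas are preserved, h·k = 1).
At 27.6°: h = 0.8862, k = 1.128; principal scales a = 1.128, b = 0.8862.
sin(ω/2) = (a − b)/(a + b) = 0.2422/2.015 = 0.1202, so ω = 2 arcsin(0.1202) ≈ 13.8°.

13.8°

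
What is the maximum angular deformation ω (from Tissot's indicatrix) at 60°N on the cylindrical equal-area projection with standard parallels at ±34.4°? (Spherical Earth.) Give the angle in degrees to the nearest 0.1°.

For cylindrical equal-area with standard parallel φ₀, h = cos φ / cos φ₀ and k = cos φ₀ / cos φ, so h·k = 1.
At 60°: h = 0.6060, k = 1.650; principal scales a = 1.650, b = 0.6060.
sin(ω/2) = (a − b)/(a + b) = 1.044/2.256 = 0.4628, so ω = 2 arcsin(0.4628) ≈ 55.1°.

55.1°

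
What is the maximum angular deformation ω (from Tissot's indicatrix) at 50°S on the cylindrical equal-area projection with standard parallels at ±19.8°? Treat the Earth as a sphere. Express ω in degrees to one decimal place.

A cylindrical equal-area projection with standard parallel φ₀ has meridian scale h = cos φ / cos φ₀ and parallel scale k = cos φ₀ / cos φ (so areas are preserved, h·k = 1).
At 50°: h = 0.6832, k = 1.464; principal scales a = 1.464, b = 0.6832.
sin(ω/2) = (a − b)/(a + b) = 0.7806/2.147 = 0.3636, so ω = 2 arcsin(0.3636) ≈ 42.6°.

42.6°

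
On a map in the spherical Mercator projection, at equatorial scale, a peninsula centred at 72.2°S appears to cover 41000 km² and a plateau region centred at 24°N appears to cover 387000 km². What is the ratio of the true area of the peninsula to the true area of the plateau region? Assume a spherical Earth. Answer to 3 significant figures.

0.0119

Since Mercator area scale is 1/cos²φ, the true area equals the apparent area multiplied by cos²φ.
True area of peninsula: 41000 × cos²(72.2°) = 41000 × 0.09345 = 3831 km².
True area of plateau region: 387000 × cos²(24°) = 387000 × 0.8346 = 323000 km².
Ratio = 3831 / 323000 ≈ 0.0119.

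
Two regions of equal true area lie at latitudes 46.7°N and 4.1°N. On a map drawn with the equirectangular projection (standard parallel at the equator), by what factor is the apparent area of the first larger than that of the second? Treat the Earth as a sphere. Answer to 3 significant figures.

1.45

Plate carrée maps x = Rλ, y = Rφ. The meridian scale is h = 1 and the parallel scale is k = 1/cos φ = sec φ.
Areal scale at 46.7°: h·k = 1.000 × 1.458 = 1.458.
Areal scale at 4.1°: h·k = 1.000 × 1.003 = 1.003.
Ratio = 1.458/1.003 ≈ 1.45.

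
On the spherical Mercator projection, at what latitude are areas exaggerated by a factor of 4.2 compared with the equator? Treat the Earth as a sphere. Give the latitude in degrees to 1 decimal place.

Mercator areal scale is sec²φ.
sec²φ = 4.2  ⇒  cos²φ = 0.2381  ⇒  cos φ = 0.4880.
φ = arccos(0.4880) ≈ 60.8°.

60.8°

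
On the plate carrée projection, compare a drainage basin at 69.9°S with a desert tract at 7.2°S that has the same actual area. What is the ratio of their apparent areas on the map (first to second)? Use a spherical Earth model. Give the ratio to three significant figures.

2.89

Plate carrée maps x = Rλ, y = Rφ. The meridian scale is h = 1 and the parallel scale is k = 1/cos φ = sec φ.
Areal scale at 69.9°: h·k = 1.000 × 2.910 = 2.910.
Areal scale at 7.2°: h·k = 1.000 × 1.008 = 1.008.
Ratio = 2.910/1.008 ≈ 2.89.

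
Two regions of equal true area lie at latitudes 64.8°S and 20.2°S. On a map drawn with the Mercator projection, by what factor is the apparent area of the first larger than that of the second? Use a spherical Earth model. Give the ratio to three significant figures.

4.86

On Mercator, area is exaggerated by sec²φ = 1/cos²φ.
At 64.8°: sec²(64.8°) = 1/0.4258² = 5.516.
At 20.2°: sec²(20.2°) = 1/0.9385² = 1.135.
Ratio = 5.516/1.135 = cos²(20.2°)/cos²(64.8°) ≈ 4.86.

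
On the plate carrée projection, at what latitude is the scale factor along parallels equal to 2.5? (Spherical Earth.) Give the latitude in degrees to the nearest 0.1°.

66.4°

Plate carrée: h = 1, k = sec φ along parallels.
sec φ = 2.5  ⇒  cos φ = 0.4000  ⇒  φ ≈ 66.4°.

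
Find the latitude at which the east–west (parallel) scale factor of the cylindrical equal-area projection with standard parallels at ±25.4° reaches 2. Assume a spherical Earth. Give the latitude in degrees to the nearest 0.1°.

A cylindrical equal-area projection with standard parallel φ₀ has meridian scale h = cos φ / cos φ₀ and parallel scale k = cos φ₀ / cos φ (so areas are preserved, h·k = 1).
k = cos φ₀ / cos φ = 2  ⇒  cos φ = cos 25.4° / 2 = 0.4517.
φ = arccos(0.4517) ≈ 63.1°.

63.1°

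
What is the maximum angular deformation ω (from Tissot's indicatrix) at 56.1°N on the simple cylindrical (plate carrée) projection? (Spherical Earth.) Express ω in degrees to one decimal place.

33.0°

For the equirectangular projection with φ₀ = 0 (plate carrée), h = 1 along meridians and k = sec φ along parallels.
At 56.1°: h = 1.000, k = 1.793; principal scales a = 1.793, b = 1.000.
sin(ω/2) = (a − b)/(a + b) = 0.7929/2.793 = 0.2839, so ω = 2 arcsin(0.2839) ≈ 33.0°.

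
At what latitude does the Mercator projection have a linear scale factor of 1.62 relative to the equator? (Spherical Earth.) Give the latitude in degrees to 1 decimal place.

Mercator scale is k = sec φ = 1/cos φ.
1/cos φ = 1.62  ⇒  cos φ = 0.6173  ⇒  φ = arccos(0.6173) ≈ 51.9°.

51.9°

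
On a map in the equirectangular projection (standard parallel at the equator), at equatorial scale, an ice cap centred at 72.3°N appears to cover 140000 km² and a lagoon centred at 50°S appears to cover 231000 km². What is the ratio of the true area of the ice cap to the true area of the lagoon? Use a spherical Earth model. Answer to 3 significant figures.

0.287

On the plate carrée, areal scale = h·k = 1 × sec φ, so true area = apparent × cos φ.
True area of ice cap: 140000 × cos(72.3°) = 140000 × 0.3040 = 42560 km².
True area of lagoon: 231000 × cos(50°) = 231000 × 0.6428 = 148500 km².
Ratio = 42560 / 148500 ≈ 0.287.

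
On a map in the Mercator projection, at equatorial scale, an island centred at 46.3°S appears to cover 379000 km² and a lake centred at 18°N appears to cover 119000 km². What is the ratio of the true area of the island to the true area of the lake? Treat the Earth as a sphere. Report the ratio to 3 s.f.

Since Mercator area scale is 1/cos²φ, the true area equals the apparent area multiplied by cos²φ.
True area of island: 379000 × cos²(46.3°) = 379000 × 0.4773 = 180900 km².
True area of lake: 119000 × cos²(18°) = 119000 × 0.9045 = 107600 km².
Ratio = 180900 / 107600 ≈ 1.68.

1.68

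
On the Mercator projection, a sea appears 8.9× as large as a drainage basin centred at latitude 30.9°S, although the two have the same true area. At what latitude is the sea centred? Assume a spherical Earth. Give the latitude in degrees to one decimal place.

On Mercator, (apparent₁)/(apparent₂) = sec²φ₁ / sec²φ₂ when true areas are equal.
cos²φ₂ / cos²φ₁ = 8.9  ⇒  cos φ₁ = cos 30.9° / √8.9 = 0.8581/2.983 = 0.2876.
φ₁ = arccos(0.2876) ≈ 73.3°.

73.3°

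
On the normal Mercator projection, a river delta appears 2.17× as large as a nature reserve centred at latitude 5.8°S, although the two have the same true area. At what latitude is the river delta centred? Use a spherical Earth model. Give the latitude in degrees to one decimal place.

47.5°

On Mercator, (apparent₁)/(apparent₂) = sec²φ₁ / sec²φ₂ when true areas are equal.
cos²φ₂ / cos²φ₁ = 2.17  ⇒  cos φ₁ = cos 5.8° / √2.17 = 0.9949/1.473 = 0.6754.
φ₁ = arccos(0.6754) ≈ 47.5°.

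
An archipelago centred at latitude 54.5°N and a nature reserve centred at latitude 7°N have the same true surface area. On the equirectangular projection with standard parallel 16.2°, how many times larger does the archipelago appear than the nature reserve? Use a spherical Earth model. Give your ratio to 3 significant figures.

With standard parallel φ₀ = 16.2°, the equirectangular projection gives x = Rλ cos φ₀, y = Rφ, so h = 1 and k = cos 16.2° / cos φ.
Areal scale at 54.5°: h·k = 1.000 × 1.654 = 1.654.
Areal scale at 7°: h·k = 1.000 × 0.9675 = 0.9675.
Ratio = 1.654/0.9675 ≈ 1.71.

1.71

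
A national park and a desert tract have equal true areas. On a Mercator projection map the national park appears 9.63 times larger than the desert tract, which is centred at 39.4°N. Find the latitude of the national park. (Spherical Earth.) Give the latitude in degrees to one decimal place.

Mercator areal scale is sec²φ, so apparent-area ratio = sec²φ₁ / sec²φ₂ = cos²φ₂ / cos²φ₁.
cos²φ₂ / cos²φ₁ = 9.63  ⇒  cos φ₁ = cos 39.4° / √9.63 = 0.7727/3.103 = 0.2490.
φ₁ = arccos(0.2490) ≈ 75.6°.

75.6°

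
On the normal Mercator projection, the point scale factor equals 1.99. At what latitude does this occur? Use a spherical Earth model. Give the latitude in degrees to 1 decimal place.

Mercator scale is k = sec φ = 1/cos φ.
1/cos φ = 1.99  ⇒  cos φ = 0.5025  ⇒  φ = arccos(0.5025) ≈ 59.8°.

59.8°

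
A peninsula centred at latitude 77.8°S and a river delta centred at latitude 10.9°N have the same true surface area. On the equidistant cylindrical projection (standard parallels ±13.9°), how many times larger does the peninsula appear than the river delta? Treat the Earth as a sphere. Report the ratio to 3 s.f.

In the equirectangular projection with standard parallel φ₀ = 13.9° (x = Rλ cos φ₀, y = Rφ), meridians are true-scale (h = 1) and the parallel scale is k = cos φ₀ / cos φ.
Areal scale at 77.8°: h·k = 1.000 × 4.593 = 4.593.
Areal scale at 10.9°: h·k = 1.000 × 0.9886 = 0.9886.
Ratio = 4.593/0.9886 ≈ 4.65.

4.65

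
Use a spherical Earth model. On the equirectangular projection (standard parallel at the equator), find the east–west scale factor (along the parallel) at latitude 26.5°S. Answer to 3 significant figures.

1.12

Plate carrée maps x = Rλ, y = Rφ. The meridian scale is h = 1 and the parallel scale is k = 1/cos φ = sec φ.
k = 1/cos 26.5° = 1/0.8949 = 1.117.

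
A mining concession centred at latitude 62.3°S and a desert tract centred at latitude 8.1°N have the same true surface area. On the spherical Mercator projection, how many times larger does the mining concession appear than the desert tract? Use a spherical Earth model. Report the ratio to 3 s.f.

4.54

On Mercator, area is exaggerated by sec²φ = 1/cos²φ.
At 62.3°: sec²(62.3°) = 1/0.4648² = 4.628.
At 8.1°: sec²(8.1°) = 1/0.9900² = 1.020.
Ratio = 4.628/1.020 = cos²(8.1°)/cos²(62.3°) ≈ 4.54.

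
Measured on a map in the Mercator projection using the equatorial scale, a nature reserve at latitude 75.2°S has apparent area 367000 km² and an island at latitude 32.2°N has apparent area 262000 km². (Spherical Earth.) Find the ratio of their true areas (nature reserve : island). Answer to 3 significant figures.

Mercator's areal exaggeration is sec²φ; hence true area = (apparent area) · cos²φ.
True area of nature reserve: 367000 × cos²(75.2°) = 367000 × 0.06525 = 23950 km².
True area of island: 262000 × cos²(32.2°) = 262000 × 0.7160 = 187600 km².
Ratio = 23950 / 187600 ≈ 0.128.

0.128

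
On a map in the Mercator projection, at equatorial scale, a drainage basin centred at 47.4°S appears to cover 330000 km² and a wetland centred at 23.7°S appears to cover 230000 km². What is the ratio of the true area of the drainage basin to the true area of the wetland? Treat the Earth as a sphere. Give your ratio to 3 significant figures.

0.784

On Mercator the areal scale is sec²φ, so true area = apparent × cos²φ.
True area of drainage basin: 330000 × cos²(47.4°) = 330000 × 0.4582 = 151200 km².
True area of wetland: 230000 × cos²(23.7°) = 230000 × 0.8384 = 192800 km².
Ratio = 151200 / 192800 ≈ 0.784.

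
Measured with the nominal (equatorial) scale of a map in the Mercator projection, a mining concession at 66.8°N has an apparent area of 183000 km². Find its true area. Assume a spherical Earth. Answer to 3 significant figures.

28400 km²

The Mercator projection is conformal; its linear scale factor is the same in every direction and equals sec φ = 1/cos φ.
Areal scale = k² = sec²φ = 1/cos²(66.8°) = 1/0.3939² = 6.444.
True area = apparent / (areal scale) = 183000 / 6.444 ≈ 28400 km².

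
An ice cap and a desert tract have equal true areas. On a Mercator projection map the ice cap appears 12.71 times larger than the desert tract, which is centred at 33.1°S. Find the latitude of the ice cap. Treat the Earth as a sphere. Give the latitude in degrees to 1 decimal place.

76.4°

For equal true areas on Mercator, apparent areas scale as sec²φ, so the ratio is cos²φ₂ / cos²φ₁.
cos²φ₂ / cos²φ₁ = 12.71  ⇒  cos φ₁ = cos 33.1° / √12.71 = 0.8377/3.565 = 0.2350.
φ₁ = arccos(0.2350) ≈ 76.4°.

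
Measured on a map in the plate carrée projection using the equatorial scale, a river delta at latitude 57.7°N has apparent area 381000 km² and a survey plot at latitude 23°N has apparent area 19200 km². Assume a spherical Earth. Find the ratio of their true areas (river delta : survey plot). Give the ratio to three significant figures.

11.5

Plate carrée has h = 1 and k = sec φ, giving areal scale sec φ; true area = (apparent area) · cos φ.
True area of river delta: 381000 × cos(57.7°) = 381000 × 0.5344 = 203600 km².
True area of survey plot: 19200 × cos(23°) = 19200 × 0.9205 = 17670 km².
Ratio = 203600 / 17670 ≈ 11.5.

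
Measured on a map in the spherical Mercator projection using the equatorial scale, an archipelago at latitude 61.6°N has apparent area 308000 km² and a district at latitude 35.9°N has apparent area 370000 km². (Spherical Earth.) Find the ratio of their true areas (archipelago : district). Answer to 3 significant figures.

0.287

On Mercator the areal scale is sec²φ, so true area = apparent × cos²φ.
True area of archipelago: 308000 × cos²(61.6°) = 308000 × 0.2262 = 69680 km².
True area of district: 370000 × cos²(35.9°) = 370000 × 0.6562 = 242800 km².
Ratio = 69680 / 242800 ≈ 0.287.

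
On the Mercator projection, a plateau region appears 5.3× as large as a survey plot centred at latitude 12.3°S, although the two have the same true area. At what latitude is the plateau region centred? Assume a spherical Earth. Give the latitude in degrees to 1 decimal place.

64.9°

On Mercator, (apparent₁)/(apparent₂) = sec²φ₁ / sec²φ₂ when true areas are equal.
cos²φ₂ / cos²φ₁ = 5.3  ⇒  cos φ₁ = cos 12.3° / √5.3 = 0.9770/2.302 = 0.4244.
φ₁ = arccos(0.4244) ≈ 64.9°.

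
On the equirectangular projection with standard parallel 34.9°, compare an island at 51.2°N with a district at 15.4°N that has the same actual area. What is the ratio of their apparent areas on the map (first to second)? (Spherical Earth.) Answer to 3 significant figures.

1.54

In the equirectangular projection with standard parallel φ₀ = 34.9° (x = Rλ cos φ₀, y = Rφ), meridians are true-scale (h = 1) and the parallel scale is k = cos φ₀ / cos φ.
Areal scale at 51.2°: h·k = 1.000 × 1.309 = 1.309.
Areal scale at 15.4°: h·k = 1.000 × 0.8507 = 0.8507.
Ratio = 1.309/0.8507 ≈ 1.54.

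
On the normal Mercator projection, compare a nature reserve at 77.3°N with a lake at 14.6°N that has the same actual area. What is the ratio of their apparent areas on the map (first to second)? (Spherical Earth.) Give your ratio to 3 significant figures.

19.4

Mercator areal scale is sec²φ.
At 77.3°: sec²(77.3°) = 1/0.2198² = 20.69.
At 14.6°: sec²(14.6°) = 1/0.9677² = 1.068.
Ratio = 20.69/1.068 = cos²(14.6°)/cos²(77.3°) ≈ 19.4.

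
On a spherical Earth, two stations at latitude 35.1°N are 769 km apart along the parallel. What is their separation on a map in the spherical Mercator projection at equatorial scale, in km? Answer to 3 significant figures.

The Mercator projection is conformal; its linear scale factor is the same in every direction and equals sec φ = 1/cos φ.
Along the parallel, k = sec 35.1° = 1/0.8181 = 1.222.
Map distance = 769 × 1.222 ≈ 940 km.

940 km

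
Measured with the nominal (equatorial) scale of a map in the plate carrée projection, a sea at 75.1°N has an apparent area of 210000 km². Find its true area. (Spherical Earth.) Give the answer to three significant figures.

54000 km²

For the equirectangular projection with φ₀ = 0 (plate carrée), h = 1 along meridians and k = sec φ along parallels.
Areal scale = h·k = 1 × sec φ; at 75.1°, h = 1.000, k = 3.889, so h·k = 3.889.
True area = apparent / (areal scale) = 210000 / 3.889 ≈ 54000 km².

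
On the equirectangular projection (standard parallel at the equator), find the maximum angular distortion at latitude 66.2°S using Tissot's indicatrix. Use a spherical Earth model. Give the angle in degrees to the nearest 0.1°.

In the plate carrée (x = Rλ, y = Rφ), meridians are true-scale (h = 1) and parallels are stretched by k = sec φ.
At 66.2°: h = 1.000, k = 2.478; principal scales a = 2.478, b = 1.000.
sin(ω/2) = (a − b)/(a + b) = 1.478/3.478 = 0.4250, so ω = 2 arcsin(0.4250) ≈ 50.3°.

50.3°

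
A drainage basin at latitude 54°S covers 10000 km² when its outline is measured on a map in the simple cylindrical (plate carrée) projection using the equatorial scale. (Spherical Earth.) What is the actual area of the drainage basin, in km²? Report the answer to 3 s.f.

For the equirectangular projection with φ₀ = 0 (plate carrée), h = 1 along meridians and k = sec φ along parallels.
Areal scale = h·k = 1 × sec φ; at 54°, h = 1.000, k = 1.701, so h·k = 1.701.
True area = apparent / (areal scale) = 10000 / 1.701 ≈ 5880 km².

5880 km²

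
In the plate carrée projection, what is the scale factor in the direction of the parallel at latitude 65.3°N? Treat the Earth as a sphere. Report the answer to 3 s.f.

In the plate carrée (x = Rλ, y = Rφ), meridians are true-scale (h = 1) and parallels are stretched by k = sec φ.
k = 1/cos 65.3° = 1/0.4179 = 2.393.

2.39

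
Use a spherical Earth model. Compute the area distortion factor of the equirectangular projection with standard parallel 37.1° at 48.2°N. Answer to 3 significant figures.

1.20

In the equirectangular projection with standard parallel φ₀ = 37.1° (x = Rλ cos φ₀, y = Rφ), meridians are true-scale (h = 1) and the parallel scale is k = cos φ₀ / cos φ.
Areal scale = h·k = 1 × cos φ₀ / cos φ; at 48.2°, h = 1.000, k = 1.197, so h·k = 1.197.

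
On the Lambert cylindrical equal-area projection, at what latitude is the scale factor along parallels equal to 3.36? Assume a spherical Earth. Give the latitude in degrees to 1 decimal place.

The Lambert cylindrical equal-area projection is the cylindrical equal-area projection with its standard parallel at the equator (φ₀ = 0). For cylindrical equal-area with standard parallel φ₀, h = cos φ / cos φ₀ and k = cos φ₀ / cos φ, so h·k = 1.
k = cos φ₀ / cos φ = 3.36  ⇒  cos φ = cos 0° / 3.36 = 0.2976.
φ = arccos(0.2976) ≈ 72.7°.

72.7°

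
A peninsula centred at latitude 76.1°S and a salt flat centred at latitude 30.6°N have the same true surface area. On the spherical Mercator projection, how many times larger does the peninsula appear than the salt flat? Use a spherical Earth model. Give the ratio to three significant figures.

12.8

Mercator is conformal with k = sec φ, so areal scale = k² = sec²φ.
At 76.1°: sec²(76.1°) = 1/0.2402² = 17.33.
At 30.6°: sec²(30.6°) = 1/0.8607² = 1.350.
Ratio = 17.33/1.350 = cos²(30.6°)/cos²(76.1°) ≈ 12.8.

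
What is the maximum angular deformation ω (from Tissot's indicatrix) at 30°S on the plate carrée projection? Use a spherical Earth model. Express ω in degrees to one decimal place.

For the equirectangular projection with φ₀ = 0 (plate carrée), h = 1 along meridians and k = sec φ along parallels.
At 30°: h = 1.000, k = 1.155; principal scales a = 1.155, b = 1.000.
sin(ω/2) = (a − b)/(a + b) = 0.1547/2.155 = 0.07180, so ω = 2 arcsin(0.07180) ≈ 8.2°.

8.2°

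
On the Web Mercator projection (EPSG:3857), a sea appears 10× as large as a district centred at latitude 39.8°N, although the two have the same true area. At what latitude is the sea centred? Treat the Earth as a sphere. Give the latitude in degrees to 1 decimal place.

For equal true areas on Mercator, apparent areas scale as sec²φ, so the ratio is cos²φ₂ / cos²φ₁.
cos²φ₂ / cos²φ₁ = 10  ⇒  cos φ₁ = cos 39.8° / √10 = 0.7683/3.162 = 0.2430.
φ₁ = arccos(0.2430) ≈ 75.9°.

75.9°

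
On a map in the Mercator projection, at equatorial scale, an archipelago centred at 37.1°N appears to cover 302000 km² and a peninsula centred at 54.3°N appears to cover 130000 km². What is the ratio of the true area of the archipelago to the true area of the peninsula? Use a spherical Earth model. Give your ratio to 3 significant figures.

4.34

Since Mercator area scale is 1/cos²φ, the true area equals the apparent area multiplied by cos²φ.
True area of archipelago: 302000 × cos²(37.1°) = 302000 × 0.6361 = 192100 km².
True area of peninsula: 130000 × cos²(54.3°) = 130000 × 0.3405 = 44270 km².
Ratio = 192100 / 44270 ≈ 4.34.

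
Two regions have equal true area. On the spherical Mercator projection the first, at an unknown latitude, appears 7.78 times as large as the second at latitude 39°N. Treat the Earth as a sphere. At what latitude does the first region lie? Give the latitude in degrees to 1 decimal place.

73.8°

On Mercator, (apparent₁)/(apparent₂) = sec²φ₁ / sec²φ₂ when true areas are equal.
cos²φ₂ / cos²φ₁ = 7.78  ⇒  cos φ₁ = cos 39° / √7.78 = 0.7771/2.789 = 0.2786.
φ₁ = arccos(0.2786) ≈ 73.8°.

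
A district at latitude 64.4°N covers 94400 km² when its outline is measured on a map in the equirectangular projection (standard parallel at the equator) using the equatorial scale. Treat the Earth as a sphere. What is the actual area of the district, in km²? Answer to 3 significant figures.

For the equirectangular projection with φ₀ = 0 (plate carrée), h = 1 along meridians and k = sec φ along parallels.
Areal scale = h·k = 1 × sec φ; at 64.4°, h = 1.000, k = 2.314, so h·k = 2.314.
True area = apparent / (areal scale) = 94400 / 2.314 ≈ 40800 km².

40800 km²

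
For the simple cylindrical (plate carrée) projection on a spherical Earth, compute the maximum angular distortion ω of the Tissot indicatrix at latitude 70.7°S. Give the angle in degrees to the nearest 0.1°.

Plate carrée maps x = Rλ, y = Rφ. The meridian scale is h = 1 and the parallel scale is k = 1/cos φ = sec φ.
At 70.7°: h = 1.000, k = 3.026; principal scales a = 3.026, b = 1.000.
sin(ω/2) = (a − b)/(a + b) = 2.026/4.026 = 0.5032, so ω = 2 arcsin(0.5032) ≈ 60.4°.

60.4°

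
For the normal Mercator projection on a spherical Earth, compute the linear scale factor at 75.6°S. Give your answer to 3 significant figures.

4.02

For Mercator, h = k = sec φ (a conformal cylindrical projection has a single point scale, 1/cos φ).
k = 1/cos 75.6° = 1/0.2487 = 4.021.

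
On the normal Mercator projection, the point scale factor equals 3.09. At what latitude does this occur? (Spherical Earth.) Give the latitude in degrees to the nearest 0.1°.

71.1°

Mercator scale is k = sec φ = 1/cos φ.
1/cos φ = 3.09  ⇒  cos φ = 0.3236  ⇒  φ = arccos(0.3236) ≈ 71.1°.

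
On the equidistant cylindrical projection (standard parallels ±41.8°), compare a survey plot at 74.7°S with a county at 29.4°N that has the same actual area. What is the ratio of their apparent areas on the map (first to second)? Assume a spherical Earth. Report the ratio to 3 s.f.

The equidistant cylindrical projection with φ₀ = 41.8° has h = 1 (meridians true) and k = cos φ₀ / cos φ along parallels.
Areal scale at 74.7°: h·k = 1.000 × 2.825 = 2.825.
Areal scale at 29.4°: h·k = 1.000 × 0.8557 = 0.8557.
Ratio = 2.825/0.8557 ≈ 3.30.

3.30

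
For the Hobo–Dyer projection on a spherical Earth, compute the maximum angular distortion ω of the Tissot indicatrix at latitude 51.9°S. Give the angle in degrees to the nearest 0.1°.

Hobo–Dyer is a cylindrical equal-area projection with standard parallels at ±37.5°. A cylindrical equal-area projection with standard parallel φ₀ has meridian scale h = cos φ / cos φ₀ and parallel scale k = cos φ₀ / cos φ (so areas are preserved, h·k = 1).
At 51.9°: h = 0.7778, k = 1.286; principal scales a = 1.286, b = 0.7778.
sin(ω/2) = (a − b)/(a + b) = 0.5080/2.064 = 0.2462, so ω = 2 arcsin(0.2462) ≈ 28.5°.

28.5°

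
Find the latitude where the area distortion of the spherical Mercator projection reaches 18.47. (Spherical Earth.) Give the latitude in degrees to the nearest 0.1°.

Mercator areal scale is sec²φ.
sec²φ = 18.47  ⇒  cos²φ = 0.05414  ⇒  cos φ = 0.2327.
φ = arccos(0.2327) ≈ 76.5°.

76.5°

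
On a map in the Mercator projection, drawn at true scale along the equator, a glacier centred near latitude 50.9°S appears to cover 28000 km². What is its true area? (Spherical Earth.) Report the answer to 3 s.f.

11100 km²

For Mercator, h = k = sec φ (a conformal cylindrical projection has a single point scale, 1/cos φ).
Areal scale = k² = sec²φ = 1/cos²(50.9°) = 1/0.6307² = 2.514.
True area = apparent / (areal scale) = 28000 / 2.514 ≈ 11100 km².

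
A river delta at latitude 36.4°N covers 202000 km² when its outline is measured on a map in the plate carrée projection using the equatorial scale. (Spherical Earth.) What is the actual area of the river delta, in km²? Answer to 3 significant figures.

In the plate carrée (x = Rλ, y = Rφ), meridians are true-scale (h = 1) and parallels are stretched by k = sec φ.
Areal scale = h·k = 1 × sec φ; at 36.4°, h = 1.000, k = 1.242, so h·k = 1.242.
True area = apparent / (areal scale) = 202000 / 1.242 ≈ 163000 km².

163000 km²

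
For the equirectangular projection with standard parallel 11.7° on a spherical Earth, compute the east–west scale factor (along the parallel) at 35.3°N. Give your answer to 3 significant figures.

The equidistant cylindrical projection with φ₀ = 11.7° has h = 1 (meridians true) and k = cos φ₀ / cos φ along parallels.
k = cos 11.7° / cos 35.3° = 0.9792/0.8161 = 1.200.

1.20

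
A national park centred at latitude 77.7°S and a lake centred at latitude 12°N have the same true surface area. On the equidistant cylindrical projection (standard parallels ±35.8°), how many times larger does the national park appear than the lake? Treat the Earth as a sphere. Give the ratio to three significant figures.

The equidistant cylindrical projection with φ₀ = 35.8° has h = 1 (meridians true) and k = cos φ₀ / cos φ along parallels.
Areal scale at 77.7°: h·k = 1.000 × 3.807 = 3.807.
Areal scale at 12°: h·k = 1.000 × 0.8292 = 0.8292.
Ratio = 3.807/0.8292 ≈ 4.59.

4.59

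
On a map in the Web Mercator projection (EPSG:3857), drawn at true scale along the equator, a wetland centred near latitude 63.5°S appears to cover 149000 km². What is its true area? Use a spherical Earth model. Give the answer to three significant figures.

29700 km²

For Mercator, h = k = sec φ (a conformal cylindrical projection has a single point scale, 1/cos φ).
Areal scale = k² = sec²φ = 1/cos²(63.5°) = 1/0.4462² = 5.023.
True area = apparent / (areal scale) = 149000 / 5.023 ≈ 29700 km².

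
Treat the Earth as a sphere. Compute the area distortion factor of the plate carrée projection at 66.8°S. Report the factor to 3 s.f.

2.54

For the equirectangular projection with φ₀ = 0 (plate carrée), h = 1 along meridians and k = sec φ along parallels.
Areal scale = h·k = 1 × sec φ; at 66.8°, h = 1.000, k = 2.538, so h·k = 2.538.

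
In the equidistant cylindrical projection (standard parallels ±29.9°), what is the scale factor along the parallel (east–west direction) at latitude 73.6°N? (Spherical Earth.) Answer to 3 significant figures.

With standard parallel φ₀ = 29.9°, the equirectangular projection gives x = Rλ cos φ₀, y = Rφ, so h = 1 and k = cos 29.9° / cos φ.
k = cos 29.9° / cos 73.6° = 0.8669/0.2823 = 3.070.

3.07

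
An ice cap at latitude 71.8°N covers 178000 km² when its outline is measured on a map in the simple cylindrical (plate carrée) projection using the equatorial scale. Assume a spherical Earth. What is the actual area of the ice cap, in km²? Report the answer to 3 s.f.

For the equirectangular projection with φ₀ = 0 (plate carrée), h = 1 along meridians and k = sec φ along parallels.
Areal scale = h·k = 1 × sec φ; at 71.8°, h = 1.000, k = 3.202, so h·k = 3.202.
True area = apparent / (areal scale) = 178000 / 3.202 ≈ 55600 km².

55600 km²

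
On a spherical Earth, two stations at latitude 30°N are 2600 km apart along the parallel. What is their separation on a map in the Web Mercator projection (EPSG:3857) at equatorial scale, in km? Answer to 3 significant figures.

The Mercator projection is conformal; its linear scale factor is the same in every direction and equals sec φ = 1/cos φ.
Along the parallel, k = sec 30° = 1/0.8660 = 1.155.
Map distance = 2600 × 1.155 ≈ 3000 km.

3000 km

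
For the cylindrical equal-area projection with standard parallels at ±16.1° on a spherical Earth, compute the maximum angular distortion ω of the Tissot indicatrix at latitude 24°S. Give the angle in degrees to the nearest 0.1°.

For cylindrical equal-area with standard parallel φ₀, h = cos φ / cos φ₀ and k = cos φ₀ / cos φ, so h·k = 1.
At 24°: h = 0.9508, k = 1.052; principal scales a = 1.052, b = 0.9508.
sin(ω/2) = (a − b)/(a + b) = 0.1009/2.003 = 0.05037, so ω = 2 arcsin(0.05037) ≈ 5.8°.

5.8°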